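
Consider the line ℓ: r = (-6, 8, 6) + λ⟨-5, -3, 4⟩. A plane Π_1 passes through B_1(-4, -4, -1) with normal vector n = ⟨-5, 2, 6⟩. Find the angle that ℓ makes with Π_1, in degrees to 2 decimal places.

48.96

Π_1: n·r = n·B_1 gives -5x + 2y + 6z = 6.
sin θ = |n·v| / (|n||v|) = |43| / (√65 · √50) = 0.75427.
θ ≈ 48.96°.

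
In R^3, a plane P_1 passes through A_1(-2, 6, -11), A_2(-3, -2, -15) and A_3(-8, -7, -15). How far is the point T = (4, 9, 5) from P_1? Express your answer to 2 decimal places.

13.78

A_1A_2 = (-1, -8, -4), A_1A_3 = (-6, -13, -4); a normal to P_1 is A_1A_2 × A_1A_3 = (-20, 20, -35).
Using A_1: P_1 has equation -20x + 20y - 35z = 545.
n·T − d = (-20)·(4) + (20)·(9) + (-35)·(5) − 545 = -620; |n| = √2025.
Distance = |-620| / √2025 = 620/√2025 ≈ 13.78.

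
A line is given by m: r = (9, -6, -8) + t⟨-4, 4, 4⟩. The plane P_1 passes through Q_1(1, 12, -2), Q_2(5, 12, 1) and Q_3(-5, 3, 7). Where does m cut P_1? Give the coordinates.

(-3, 6, 4)

Q_1Q_2 = (4, 0, 3), Q_1Q_3 = (-6, -9, 9); a normal to P_1 is Q_1Q_2 × Q_1Q_3 = (27, -54, -36).
Using Q_1: P_1 has equation 27x - 54y - 36z = -549.
Substitute r = (9, -6, -8) + t(-4, 4, 4) into the plane: 855 + (-468)t = -549, so t = 3.
Intersection: (9, -6, -8) + 3·(-4, 4, 4) = (-3, 6, 4).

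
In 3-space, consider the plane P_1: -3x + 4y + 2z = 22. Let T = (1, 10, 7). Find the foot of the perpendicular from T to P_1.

(4, 6, 5)

Foot = T − λn with λ = (n·T − d)/|n|² = (51 − 22)/29 = 1.
Foot = (1, 10, 7) − 1·(-3, 4, 2) = (4, 6, 5).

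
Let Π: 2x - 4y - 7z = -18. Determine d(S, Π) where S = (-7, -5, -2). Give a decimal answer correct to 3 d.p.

n·S − d = (2)·(-7) + (-4)·(-5) + (-7)·(-2) − (-18) = 38; |n| = √69.
Distance = |38| / √69 = 38/√69 ≈ 4.575.

4.575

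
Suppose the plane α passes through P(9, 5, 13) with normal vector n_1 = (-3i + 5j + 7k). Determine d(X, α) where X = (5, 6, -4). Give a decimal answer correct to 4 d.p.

α: n_1·r = n_1·P gives -3x + 5y + 7z = 89.
n·X − d = (-3)·(5) + (5)·(6) + (7)·(-4) − 89 = -102; |n| = √83.
Distance = |-102| / √83 = 102/√83 ≈ 11.1960.

11.1960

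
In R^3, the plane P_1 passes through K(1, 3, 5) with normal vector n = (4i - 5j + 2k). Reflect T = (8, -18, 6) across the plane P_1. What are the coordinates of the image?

(-16, 12, -6)

P_1: n·r = n·K gives 4x - 5y + 2z = -1.
λ = (n·T − d)/|n|² = (134 − (-1))/45 = 3.
Reflection = T − 2λn = (8, -18, 6) − 6·(4, -5, 2) = (-16, 12, -6).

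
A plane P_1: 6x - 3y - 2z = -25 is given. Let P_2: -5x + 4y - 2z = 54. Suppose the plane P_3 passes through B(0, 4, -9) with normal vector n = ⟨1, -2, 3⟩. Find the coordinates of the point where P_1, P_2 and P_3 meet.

(-4, 5, -7)

P_3: n·r = n·B gives x - 2y + 3z = -35.
Solving the 3×3 linear system 6x - 3y - 2z = -25, -5x + 4y - 2z = 54, x - 2y + 3z = -35 (e.g. by elimination or Cramer's rule, determinant = -3) gives (-4, 5, -7).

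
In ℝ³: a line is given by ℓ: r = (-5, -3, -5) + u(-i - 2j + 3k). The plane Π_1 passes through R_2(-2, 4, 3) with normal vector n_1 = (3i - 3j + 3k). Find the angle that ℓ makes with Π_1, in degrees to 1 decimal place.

Π_1: n_1·r = n_1·R_2 gives 3x - 3y + 3z = -9.
sin θ = |n·v| / (|n||v|) = |12| / (√27 · √14) = 0.61721.
θ ≈ 38.1°.

38.1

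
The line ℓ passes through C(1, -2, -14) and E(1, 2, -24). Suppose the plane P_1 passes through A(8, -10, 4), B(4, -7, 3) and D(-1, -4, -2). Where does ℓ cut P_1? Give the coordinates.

A direction vector for ℓ is E − C = (0, 4, -10).
AB = (-4, 3, -1), AD = (-9, 6, -6); a normal to P_1 is AB × AD = (-12, -15, 3).
Using A: P_1 has equation -12x - 15y + 3z = 66.
Substitute r = (1, -2, -14) + t(0, 4, -10) into the plane: -24 + (-90)t = 66, so t = -1.
Intersection: (1, -2, -14) + (-1)·(0, 4, -10) = (1, -6, -4).

(1, -6, -4)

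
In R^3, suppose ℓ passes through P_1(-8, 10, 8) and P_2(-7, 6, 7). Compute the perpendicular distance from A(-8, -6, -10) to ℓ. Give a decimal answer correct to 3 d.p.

A direction vector for ℓ is P_2 − P_1 = (1, -4, -1).
Taking (-8, 10, 8) on ℓ with direction v = (1, -4, -1): w = A − (-8, 10, 8) = (0, -16, -18), and w × v = (-56, -18, 16).
Distance = |w × v| / |v| = √3716 / √18 ≈ 14.368.

14.368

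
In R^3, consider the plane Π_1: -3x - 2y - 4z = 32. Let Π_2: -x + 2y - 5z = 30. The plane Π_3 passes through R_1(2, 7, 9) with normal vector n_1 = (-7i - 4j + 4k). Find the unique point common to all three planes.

(-2, -1, -6)

Π_3: n_1·r = n_1·R_1 gives -7x - 4y + 4z = -6.
Solving the 3×3 linear system -3x - 2y - 4z = 32, -x + 2y - 5z = 30, -7x - 4y + 4z = -6 (e.g. by elimination or Cramer's rule, determinant = -114) gives (-2, -1, -6).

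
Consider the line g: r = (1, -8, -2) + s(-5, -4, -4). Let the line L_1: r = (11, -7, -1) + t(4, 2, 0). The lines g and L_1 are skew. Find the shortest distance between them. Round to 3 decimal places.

3.710

Common perpendicular direction n = (-5, -4, -4) × (4, 2, 0) = (8, -16, 6).
With w = (11, -7, -1) − (1, -8, -2) = (10, 1, 1), w · n = 70.
Distance = |w · n| / |n| = |70| / √356 ≈ 3.710.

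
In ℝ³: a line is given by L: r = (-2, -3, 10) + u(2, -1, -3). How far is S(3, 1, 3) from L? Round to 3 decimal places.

6.159

Taking (-2, -3, 10) on L with direction v = (2, -1, -3): w = S − (-2, -3, 10) = (5, 4, -7), and w × v = (-19, 1, -13).
Distance = |w × v| / |v| = √531 / √14 ≈ 6.159.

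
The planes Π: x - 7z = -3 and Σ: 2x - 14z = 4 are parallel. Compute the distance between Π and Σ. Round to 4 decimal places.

Rescale Σ by 1/2: x - 7z = 2. Then distance = |-3 − 2| / √50 ≈ 0.7071.

0.7071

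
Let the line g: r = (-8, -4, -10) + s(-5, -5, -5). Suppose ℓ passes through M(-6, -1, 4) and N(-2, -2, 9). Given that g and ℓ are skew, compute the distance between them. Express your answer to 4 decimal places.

7.7470

A direction vector for ℓ is N − M = (4, -1, 5).
Common perpendicular direction n = (-5, -5, -5) × (4, -1, 5) = (-30, 5, 25).
With w = (-6, -1, 4) − (-8, -4, -10) = (2, 3, 14), w · n = 305.
Distance = |w · n| / |n| = |305| / √1550 ≈ 7.7470.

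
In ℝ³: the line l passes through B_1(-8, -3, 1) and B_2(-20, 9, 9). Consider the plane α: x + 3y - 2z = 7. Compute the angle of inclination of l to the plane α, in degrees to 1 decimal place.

6.5

A direction vector for l is B_2 − B_1 = (-12, 12, 8).
sin θ = |n·v| / (|n||v|) = |8| / (√14 · √352) = 0.11396.
θ ≈ 6.5°.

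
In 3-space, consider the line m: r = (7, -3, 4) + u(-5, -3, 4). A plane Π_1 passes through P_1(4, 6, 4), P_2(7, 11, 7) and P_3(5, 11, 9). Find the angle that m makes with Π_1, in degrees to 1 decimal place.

11.4

P_1P_2 = (3, 5, 3), P_1P_3 = (1, 5, 5); a normal to Π_1 is P_1P_2 × P_1P_3 = (10, -12, 10).
Using P_1: Π_1 has equation 10x - 12y + 10z = 8.
sin θ = |n·v| / (|n||v|) = |26| / (√344 · √50) = 0.19825.
θ ≈ 11.4°.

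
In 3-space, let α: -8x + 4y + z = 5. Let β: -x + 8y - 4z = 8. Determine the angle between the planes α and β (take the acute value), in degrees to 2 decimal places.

cos θ = |n₁·n₂| / (|n₁||n₂|) = |36| / (√81 · √81).
θ = arccos(0.44444) ≈ 63.61°.

63.61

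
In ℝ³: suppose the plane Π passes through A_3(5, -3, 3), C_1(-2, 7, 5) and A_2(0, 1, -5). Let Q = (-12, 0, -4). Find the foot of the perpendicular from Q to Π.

(-4, 6, -6)

A_3C_1 = (-7, 10, 2), A_3A_2 = (-5, 4, -8); a normal to Π is A_3C_1 × A_3A_2 = (-88, -66, 22).
Using A_3: Π has equation -88x - 66y + 22z = -176.
Foot = Q − λn with λ = (n·Q − d)/|n|² = (968 − (-176))/12584 = 1/11.
Foot = (-12, 0, -4) − (1/11)·(-88, -66, 22) = (-4, 6, -6).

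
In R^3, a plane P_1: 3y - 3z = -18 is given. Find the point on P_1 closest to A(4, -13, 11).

(4, -4, 2)

Foot = A − λn with λ = (n·A − d)/|n|² = (-72 − (-18))/18 = -3.
Foot = (4, -13, 11) − (-3)·(0, 3, -3) = (4, -4, 2).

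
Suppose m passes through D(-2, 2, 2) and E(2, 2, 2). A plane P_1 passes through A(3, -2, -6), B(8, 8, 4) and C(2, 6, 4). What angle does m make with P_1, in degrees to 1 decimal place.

A direction vector for m is E − D = (4, 0, 0).
AB = (5, 10, 10), AC = (-1, 8, 10); a normal to P_1 is AB × AC = (20, -60, 50).
Using A: P_1 has equation 20x - 60y + 50z = -120.
sin θ = |n·v| / (|n||v|) = |80| / (√6500 · √16) = 0.24807.
θ ≈ 14.4°.

14.4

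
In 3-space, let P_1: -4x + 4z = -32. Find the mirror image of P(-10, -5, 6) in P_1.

(14, -5, -18)

λ = (n·P − d)/|n|² = (64 − (-32))/32 = 3.
Reflection = P − 2λn = (-10, -5, 6) − 6·(-4, 0, 4) = (14, -5, -18).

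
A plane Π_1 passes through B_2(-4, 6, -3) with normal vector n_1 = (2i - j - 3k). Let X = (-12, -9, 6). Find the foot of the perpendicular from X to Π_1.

Π_1: n_1·r = n_1·B_2 gives 2x - y - 3z = -5.
Foot = X − λn with λ = (n·X − d)/|n|² = (-33 − (-5))/14 = -2.
Foot = (-12, -9, 6) − (-2)·(2, -1, -3) = (-8, -11, 0).

(-8, -11, 0)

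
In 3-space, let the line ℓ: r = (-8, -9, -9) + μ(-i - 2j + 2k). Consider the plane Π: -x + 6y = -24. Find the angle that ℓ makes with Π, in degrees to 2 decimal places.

sin θ = |n·v| / (|n||v|) = |-11| / (√37 · √9) = 0.60280.
θ ≈ 37.07°.

37.07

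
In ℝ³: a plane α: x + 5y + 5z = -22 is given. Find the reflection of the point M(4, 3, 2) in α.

λ = (n·M − d)/|n|² = (29 − (-22))/51 = 1.
Reflection = M − 2λn = (4, 3, 2) − 2·(1, 5, 5) = (2, -7, -8).

(2, -7, -8)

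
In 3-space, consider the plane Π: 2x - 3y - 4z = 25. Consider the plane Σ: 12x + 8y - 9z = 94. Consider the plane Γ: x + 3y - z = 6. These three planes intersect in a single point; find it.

Solving the 3×3 linear system 2x - 3y - 4z = 25, 12x + 8y - 9z = 94, x + 3y - z = 6 (e.g. by elimination or Cramer's rule, determinant = -83) gives (7, -1, -2).

(7, -1, -2)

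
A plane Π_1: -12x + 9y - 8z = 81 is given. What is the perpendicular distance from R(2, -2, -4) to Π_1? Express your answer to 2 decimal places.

5.35

n·R − d = (-12)·(2) + (9)·(-2) + (-8)·(-4) − 81 = -91; |n| = √289.
Distance = |-91| / √289 = 91/√289 ≈ 5.35.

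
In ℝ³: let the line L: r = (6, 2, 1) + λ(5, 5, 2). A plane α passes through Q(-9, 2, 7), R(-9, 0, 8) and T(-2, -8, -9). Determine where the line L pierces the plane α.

QR = (0, -2, 1), QT = (7, -10, -16); a normal to α is QR × QT = (42, 7, 14).
Using Q: α has equation 42x + 7y + 14z = -266.
Substitute r = (6, 2, 1) + t(5, 5, 2) into the plane: 280 + 273t = -266, so t = -2.
Intersection: (6, 2, 1) + (-2)·(5, 5, 2) = (-4, -8, -3).

(-4, -8, -3)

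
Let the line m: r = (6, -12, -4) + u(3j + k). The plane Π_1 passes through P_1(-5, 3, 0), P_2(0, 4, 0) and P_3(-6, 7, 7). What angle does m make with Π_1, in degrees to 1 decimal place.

P_1P_2 = (5, 1, 0), P_1P_3 = (-1, 4, 7); a normal to Π_1 is P_1P_2 × P_1P_3 = (7, -35, 21).
Using P_1: Π_1 has equation 7x - 35y + 21z = -140.
sin θ = |n·v| / (|n||v|) = |-84| / (√1715 · √10) = 0.64143.
θ ≈ 39.9°.

39.9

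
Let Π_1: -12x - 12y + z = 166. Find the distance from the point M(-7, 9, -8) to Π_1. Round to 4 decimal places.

n·M − d = (-12)·(-7) + (-12)·(9) + (1)·(-8) − 166 = -198; |n| = √289.
Distance = |-198| / √289 = 198/√289 ≈ 11.6471.

11.6471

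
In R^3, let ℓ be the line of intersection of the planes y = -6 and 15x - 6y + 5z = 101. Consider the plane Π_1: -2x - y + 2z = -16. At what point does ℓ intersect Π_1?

(6, -6, -5)

Direction of ℓ: (0, 1, 0) × (15, -6, 5) = (5, 0, -15).
A point on ℓ: solving the two plane equations with x = 10 gives (10, -6, -17).
Substitute r = (10, -6, -17) + t(5, 0, -15) into the plane: -48 + (-40)t = -16, so t = -4/5.
Intersection: (10, -6, -17) + (-4/5)·(5, 0, -15) = (6, -6, -5).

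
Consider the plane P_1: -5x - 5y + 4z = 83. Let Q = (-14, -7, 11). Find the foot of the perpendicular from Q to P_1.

(-9, -2, 7)

Foot = Q − λn with λ = (n·Q − d)/|n|² = (149 − 83)/66 = 1.
Foot = (-14, -7, 11) − 1·(-5, -5, 4) = (-9, -2, 7).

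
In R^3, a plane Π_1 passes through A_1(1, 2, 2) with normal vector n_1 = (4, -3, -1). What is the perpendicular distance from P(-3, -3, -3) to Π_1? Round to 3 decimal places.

Π_1: n_1·r = n_1·A_1 gives 4x - 3y - z = -4.
n·P − d = (4)·(-3) + (-3)·(-3) + (-1)·(-3) − (-4) = 4; |n| = √26.
Distance = |4| / √26 = 4/√26 ≈ 0.784.

0.784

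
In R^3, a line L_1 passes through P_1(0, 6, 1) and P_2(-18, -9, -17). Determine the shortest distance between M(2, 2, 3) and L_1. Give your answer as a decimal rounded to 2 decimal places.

A direction vector for L_1 is P_2 − P_1 = (-18, -15, -18).
Taking (0, 6, 1) on L_1 with direction v = (-18, -15, -18): w = M − (0, 6, 1) = (2, -4, 2), and w × v = (102, 0, -102).
Distance = |w × v| / |v| = √20808 / √873 ≈ 4.88.

4.88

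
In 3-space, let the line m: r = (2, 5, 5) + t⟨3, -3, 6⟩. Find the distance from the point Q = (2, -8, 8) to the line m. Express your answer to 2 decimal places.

10.86

Taking (2, 5, 5) on m with direction v = (3, -3, 6): w = Q − (2, 5, 5) = (0, -13, 3), and w × v = (-69, 9, 39).
Distance = |w × v| / |v| = √6363 / √54 ≈ 10.86.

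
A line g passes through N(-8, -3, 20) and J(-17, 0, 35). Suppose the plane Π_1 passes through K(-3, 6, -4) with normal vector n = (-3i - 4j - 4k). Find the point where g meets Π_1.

A direction vector for g is J − N = (-9, 3, 15).
Π_1: n·r = n·K gives -3x - 4y - 4z = 1.
Substitute r = (-8, -3, 20) + t(-9, 3, 15) into the plane: -44 + (-45)t = 1, so t = -1.
Intersection: (-8, -3, 20) + (-1)·(-9, 3, 15) = (1, -6, 5).

(1, -6, 5)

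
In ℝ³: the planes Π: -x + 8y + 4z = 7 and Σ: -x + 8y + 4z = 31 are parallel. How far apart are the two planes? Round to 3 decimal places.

2.667

Same normal n = (-1, 8, 4) with |n| = √81; distance = |7 − 31| / |n| = 24/√81 ≈ 2.667.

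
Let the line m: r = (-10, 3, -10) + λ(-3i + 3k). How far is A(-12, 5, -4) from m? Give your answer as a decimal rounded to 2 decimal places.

Taking (-10, 3, -10) on m with direction v = (-3, 0, 3): w = A − (-10, 3, -10) = (-2, 2, 6), and w × v = (6, -12, 6).
Distance = |w × v| / |v| = √216 / √18 ≈ 3.46.

3.46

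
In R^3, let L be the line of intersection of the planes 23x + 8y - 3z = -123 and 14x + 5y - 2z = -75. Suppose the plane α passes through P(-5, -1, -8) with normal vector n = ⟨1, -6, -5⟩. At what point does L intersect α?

Direction of L: (23, 8, -3) × (14, 5, -2) = (-1, 4, 3).
A point on L: solving the two plane equations with x = -8 gives (-8, 11, 9).
α: n·r = n·P gives x - 6y - 5z = 41.
Substitute r = (-8, 11, 9) + t(-1, 4, 3) into the plane: -119 + (-40)t = 41, so t = -4.
Intersection: (-8, 11, 9) + (-4)·(-1, 4, 3) = (-4, -5, -3).

(-4, -5, -3)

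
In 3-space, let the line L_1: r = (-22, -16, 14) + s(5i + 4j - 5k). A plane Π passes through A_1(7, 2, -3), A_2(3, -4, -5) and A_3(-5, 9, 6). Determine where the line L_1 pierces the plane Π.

(-7, -4, -1)

A_1A_2 = (-4, -6, -2), A_1A_3 = (-12, 7, 9); a normal to Π is A_1A_2 × A_1A_3 = (-40, 60, -100).
Using A_1: Π has equation -40x + 60y - 100z = 140.
Substitute r = (-22, -16, 14) + t(5, 4, -5) into the plane: -1480 + 540t = 140, so t = 3.
Intersection: (-22, -16, 14) + 3·(5, 4, -5) = (-7, -4, -1).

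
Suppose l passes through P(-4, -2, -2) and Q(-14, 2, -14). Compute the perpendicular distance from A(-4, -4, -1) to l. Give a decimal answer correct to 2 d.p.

1.86

A direction vector for l is Q − P = (-10, 4, -12).
Taking (-4, -2, -2) on l with direction v = (-10, 4, -12): w = A − (-4, -2, -2) = (0, -2, 1), and w × v = (20, -10, -20).
Distance = |w × v| / |v| = √900 / √260 ≈ 1.86.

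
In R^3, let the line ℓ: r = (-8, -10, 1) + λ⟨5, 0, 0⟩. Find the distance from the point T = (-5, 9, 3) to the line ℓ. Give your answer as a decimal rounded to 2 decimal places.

Taking (-8, -10, 1) on ℓ with direction v = (5, 0, 0): w = T − (-8, -10, 1) = (3, 19, 2), and w × v = (0, 10, -95).
Distance = |w × v| / |v| = √9125 / √25 ≈ 19.10.

19.10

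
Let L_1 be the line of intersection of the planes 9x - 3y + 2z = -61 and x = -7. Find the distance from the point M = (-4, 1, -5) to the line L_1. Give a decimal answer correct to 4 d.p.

Direction of L_1: (9, -3, 2) × (1, 0, 0) = (0, 2, 3).
A point on L_1: solving the two plane equations with y = -4 gives (-7, -4, -5).
Taking (-7, -4, -5) on L_1 with direction v = (0, 2, 3): w = M − (-7, -4, -5) = (3, 5, 0), and w × v = (15, -9, 6).
Distance = |w × v| / |v| = √342 / √13 ≈ 5.1291.

5.1291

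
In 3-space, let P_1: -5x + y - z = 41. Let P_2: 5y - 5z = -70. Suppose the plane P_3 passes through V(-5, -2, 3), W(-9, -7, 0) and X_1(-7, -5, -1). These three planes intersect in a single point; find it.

VW = (-4, -5, -3), VX_1 = (-2, -3, -4); a normal to P_3 is VW × VX_1 = (11, -10, 2).
Using V: P_3 has equation 11x - 10y + 2z = -29.
Solving the 3×3 linear system -5x + y - z = 41, 5y - 5z = -70, 11x - 10y + 2z = -29 (e.g. by elimination or Cramer's rule, determinant = 200) gives (-11, -8, 6).

(-11, -8, 6)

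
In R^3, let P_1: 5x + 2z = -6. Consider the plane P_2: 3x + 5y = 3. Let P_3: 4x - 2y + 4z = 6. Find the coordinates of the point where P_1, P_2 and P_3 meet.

Solving the 3×3 linear system 5x + 2z = -6, 3x + 5y = 3, 4x - 2y + 4z = 6 (e.g. by elimination or Cramer's rule, determinant = 48) gives (-4, 3, 7).

(-4, 3, 7)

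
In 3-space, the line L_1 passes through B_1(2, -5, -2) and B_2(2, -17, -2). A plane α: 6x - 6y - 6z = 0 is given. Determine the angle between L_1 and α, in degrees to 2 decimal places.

35.26

A direction vector for L_1 is B_2 − B_1 = (0, -12, 0).
sin θ = |n·v| / (|n||v|) = |72| / (√108 · √144) = 0.57735.
θ ≈ 35.26°.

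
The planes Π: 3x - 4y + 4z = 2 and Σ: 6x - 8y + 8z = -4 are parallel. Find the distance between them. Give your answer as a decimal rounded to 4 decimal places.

0.6247

Rescale Σ by 1/2: 3x - 4y + 4z = -2. Then distance = |2 − (-2)| / √41 ≈ 0.6247.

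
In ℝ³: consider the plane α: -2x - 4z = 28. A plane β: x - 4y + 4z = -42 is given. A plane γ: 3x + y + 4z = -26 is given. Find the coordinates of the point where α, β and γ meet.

Solving the 3×3 linear system -2x - 4z = 28, x - 4y + 4z = -42, 3x + y + 4z = -26 (e.g. by elimination or Cramer's rule, determinant = -12) gives (-2, 4, -6).

(-2, 4, -6)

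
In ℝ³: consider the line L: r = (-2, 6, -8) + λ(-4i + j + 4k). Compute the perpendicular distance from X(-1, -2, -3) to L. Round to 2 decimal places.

9.38

Taking (-2, 6, -8) on L with direction v = (-4, 1, 4): w = X − (-2, 6, -8) = (1, -8, 5), and w × v = (-37, -24, -31).
Distance = |w × v| / |v| = √2906 / √33 ≈ 9.38.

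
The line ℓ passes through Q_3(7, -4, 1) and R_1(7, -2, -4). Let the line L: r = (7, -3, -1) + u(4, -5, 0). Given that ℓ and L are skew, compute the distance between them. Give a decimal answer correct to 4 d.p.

A direction vector for ℓ is R_1 − Q_3 = (0, 2, -5).
Common perpendicular direction n = (0, 2, -5) × (4, -5, 0) = (-25, -20, -8).
With w = (7, -3, -1) − (7, -4, 1) = (0, 1, -2), w · n = -4.
Distance = |w · n| / |n| = |-4| / √1089 ≈ 0.1212.

0.1212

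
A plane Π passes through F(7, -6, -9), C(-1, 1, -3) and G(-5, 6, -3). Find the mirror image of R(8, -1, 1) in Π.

FC = (-8, 7, 6), FG = (-12, 12, 6); a normal to Π is FC × FG = (-30, -24, -12).
Using F: Π has equation -30x - 24y - 12z = 42.
λ = (n·R − d)/|n|² = (-228 − 42)/1620 = -1/6.
Reflection = R − 2λn = (8, -1, 1) − (-1/3)·(-30, -24, -12) = (-2, -9, -3).

(-2, -9, -3)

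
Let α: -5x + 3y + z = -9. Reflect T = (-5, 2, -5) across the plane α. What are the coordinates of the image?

(5, -4, -7)

λ = (n·T − d)/|n|² = (26 − (-9))/35 = 1.
Reflection = T − 2λn = (-5, 2, -5) − 2·(-5, 3, 1) = (5, -4, -7).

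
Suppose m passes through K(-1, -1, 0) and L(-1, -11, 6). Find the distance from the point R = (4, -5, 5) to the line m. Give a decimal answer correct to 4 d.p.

A direction vector for m is L − K = (0, -10, 6).
Taking (-1, -1, 0) on m with direction v = (0, -10, 6): w = R − (-1, -1, 0) = (5, -4, 5), and w × v = (26, -30, -50).
Distance = |w × v| / |v| = √4076 / √136 ≈ 5.4745.

5.4745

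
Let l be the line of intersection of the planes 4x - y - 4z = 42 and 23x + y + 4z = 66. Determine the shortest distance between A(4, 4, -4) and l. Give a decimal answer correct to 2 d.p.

3.40

Direction of l: (4, -1, -4) × (23, 1, 4) = (0, -108, 27).
A point on l: solving the two plane equations with y = -2 gives (4, -2, -6).
Taking (4, -2, -6) on l with direction v = (0, -108, 27): w = A − (4, -2, -6) = (0, 6, 2), and w × v = (378, 0, 0).
Distance = |w × v| / |v| = √142884 / √12393 ≈ 3.40.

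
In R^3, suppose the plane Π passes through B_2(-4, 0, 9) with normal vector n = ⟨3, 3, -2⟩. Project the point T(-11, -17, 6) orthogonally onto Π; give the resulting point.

(-2, -8, 0)

Π: n·r = n·B_2 gives 3x + 3y - 2z = -30.
Foot = T − λn with λ = (n·T − d)/|n|² = (-96 − (-30))/22 = -3.
Foot = (-11, -17, 6) − (-3)·(3, 3, -2) = (-2, -8, 0).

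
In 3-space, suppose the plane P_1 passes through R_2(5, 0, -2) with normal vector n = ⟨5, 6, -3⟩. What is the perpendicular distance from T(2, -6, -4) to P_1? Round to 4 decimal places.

P_1: n·r = n·R_2 gives 5x + 6y - 3z = 31.
n·T − d = (5)·(2) + (6)·(-6) + (-3)·(-4) − 31 = -45; |n| = √70.
Distance = |-45| / √70 = 45/√70 ≈ 5.3785.

5.3785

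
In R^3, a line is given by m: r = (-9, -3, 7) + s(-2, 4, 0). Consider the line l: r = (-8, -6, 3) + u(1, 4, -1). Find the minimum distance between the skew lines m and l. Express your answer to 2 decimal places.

3.90

Common perpendicular direction n = (-2, 4, 0) × (1, 4, -1) = (-4, -2, -12).
With w = (-8, -6, 3) − (-9, -3, 7) = (1, -3, -4), w · n = 50.
Distance = |w · n| / |n| = |50| / √164 ≈ 3.90.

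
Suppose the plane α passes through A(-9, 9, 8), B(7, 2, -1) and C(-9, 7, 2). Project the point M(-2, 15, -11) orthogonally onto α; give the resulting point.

(-5, 3, -7)

AB = (16, -7, -9), AC = (0, -2, -6); a normal to α is AB × AC = (24, 96, -32).
Using A: α has equation 24x + 96y - 32z = 392.
Foot = M − λn with λ = (n·M − d)/|n|² = (1744 − 392)/10816 = 1/8.
Foot = (-2, 15, -11) − (1/8)·(24, 96, -32) = (-5, 3, -7).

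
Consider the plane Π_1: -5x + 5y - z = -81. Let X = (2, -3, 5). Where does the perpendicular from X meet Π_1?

(7, -8, 6)

Foot = X − λn with λ = (n·X − d)/|n|² = (-30 − (-81))/51 = 1.
Foot = (2, -3, 5) − 1·(-5, 5, -1) = (7, -8, 6).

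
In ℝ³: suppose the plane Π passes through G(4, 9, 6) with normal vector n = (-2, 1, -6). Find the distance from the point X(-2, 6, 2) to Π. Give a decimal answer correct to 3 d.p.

Π: n·r = n·G gives -2x + y - 6z = -35.
n·X − d = (-2)·(-2) + (1)·(6) + (-6)·(2) − (-35) = 33; |n| = √41.
Distance = |33| / √41 = 33/√41 ≈ 5.154.

5.154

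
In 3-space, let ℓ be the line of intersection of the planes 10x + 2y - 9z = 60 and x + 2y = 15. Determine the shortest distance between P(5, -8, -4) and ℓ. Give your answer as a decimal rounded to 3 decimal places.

13.499

Direction of ℓ: (10, 2, -9) × (1, 2, 0) = (18, -9, 18).
A point on ℓ: solving the two plane equations with x = 7 gives (7, 4, 2).
Taking (7, 4, 2) on ℓ with direction v = (18, -9, 18): w = P − (7, 4, 2) = (-2, -12, -6), and w × v = (-270, -72, 234).
Distance = |w × v| / |v| = √132840 / √729 ≈ 13.499.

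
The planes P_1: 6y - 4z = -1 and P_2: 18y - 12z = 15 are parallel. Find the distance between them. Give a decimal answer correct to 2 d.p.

0.83

Rescale P_2 by 1/3: 6y - 4z = 5. Then distance = |-1 − 5| / √52 ≈ 0.83.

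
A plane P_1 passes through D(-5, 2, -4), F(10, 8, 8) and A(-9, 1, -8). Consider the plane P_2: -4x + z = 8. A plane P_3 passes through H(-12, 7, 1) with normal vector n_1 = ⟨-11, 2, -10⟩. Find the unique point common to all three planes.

(-4, 6, -8)

DF = (15, 6, 12), DA = (-4, -1, -4); a normal to P_1 is DF × DA = (-12, 12, 9).
Using D: P_1 has equation -12x + 12y + 9z = 48.
P_3: n_1·r = n_1·H gives -11x + 2y - 10z = 136.
Solving the 3×3 linear system -12x + 12y + 9z = 48, -4x + z = 8, -11x + 2y - 10z = 136 (e.g. by elimination or Cramer's rule, determinant = -660) gives (-4, 6, -8).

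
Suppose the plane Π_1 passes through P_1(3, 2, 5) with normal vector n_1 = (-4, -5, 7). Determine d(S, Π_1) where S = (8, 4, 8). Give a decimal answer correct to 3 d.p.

Π_1: n_1·r = n_1·P_1 gives -4x - 5y + 7z = 13.
n·S − d = (-4)·(8) + (-5)·(4) + (7)·(8) − 13 = -9; |n| = √90.
Distance = |-9| / √90 = 9/√90 ≈ 0.949.

0.949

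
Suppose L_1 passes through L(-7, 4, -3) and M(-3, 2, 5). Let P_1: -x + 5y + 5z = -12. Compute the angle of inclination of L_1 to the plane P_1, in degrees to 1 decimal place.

23.4

A direction vector for L_1 is M − L = (4, -2, 8).
sin θ = |n·v| / (|n||v|) = |26| / (√51 · √84) = 0.39724.
θ ≈ 23.4°.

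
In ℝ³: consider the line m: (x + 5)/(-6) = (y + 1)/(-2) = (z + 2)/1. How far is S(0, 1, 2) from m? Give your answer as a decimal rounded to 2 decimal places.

m has direction (-6, -2, 1) through (-5, -1, -2).
Taking (-5, -1, -2) on m with direction v = (-6, -2, 1): w = S − (-5, -1, -2) = (5, 2, 4), and w × v = (10, -29, 2).
Distance = |w × v| / |v| = √945 / √41 ≈ 4.80.

4.80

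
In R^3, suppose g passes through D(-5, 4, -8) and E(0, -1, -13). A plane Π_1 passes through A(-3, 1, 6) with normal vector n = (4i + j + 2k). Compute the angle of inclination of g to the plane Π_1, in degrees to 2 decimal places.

A direction vector for g is E − D = (5, -5, -5).
Π_1: n·r = n·A gives 4x + y + 2z = 1.
sin θ = |n·v| / (|n||v|) = |5| / (√21 · √75) = 0.12599.
θ ≈ 7.24°.

7.24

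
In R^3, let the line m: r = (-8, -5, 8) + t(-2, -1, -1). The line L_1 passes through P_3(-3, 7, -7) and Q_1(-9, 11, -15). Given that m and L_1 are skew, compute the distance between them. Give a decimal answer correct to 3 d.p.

7.151

A direction vector for L_1 is Q_1 − P_3 = (-6, 4, -8).
Common perpendicular direction n = (-2, -1, -1) × (-6, 4, -8) = (12, -10, -14).
With w = (-3, 7, -7) − (-8, -5, 8) = (5, 12, -15), w · n = 150.
Distance = |w · n| / |n| = |150| / √440 ≈ 7.151.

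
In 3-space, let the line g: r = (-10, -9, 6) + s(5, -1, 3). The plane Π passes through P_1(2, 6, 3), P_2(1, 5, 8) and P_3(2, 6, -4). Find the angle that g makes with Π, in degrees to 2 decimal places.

45.82

P_1P_2 = (-1, -1, 5), P_1P_3 = (0, 0, -7); a normal to Π is P_1P_2 × P_1P_3 = (7, -7, 0).
Using P_1: Π has equation 7x - 7y = -28.
sin θ = |n·v| / (|n||v|) = |42| / (√98 · √35) = 0.71714.
θ ≈ 45.82°.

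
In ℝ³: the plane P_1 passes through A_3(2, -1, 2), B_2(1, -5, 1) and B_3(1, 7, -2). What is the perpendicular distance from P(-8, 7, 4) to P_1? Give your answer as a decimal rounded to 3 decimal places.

A_3B_2 = (-1, -4, -1), A_3B_3 = (-1, 8, -4); a normal to P_1 is A_3B_2 × A_3B_3 = (24, -3, -12).
Using A_3: P_1 has equation 24x - 3y - 12z = 27.
n·P − d = (24)·(-8) + (-3)·(7) + (-12)·(4) − 27 = -288; |n| = √729.
Distance = |-288| / √729 = 288/√729 ≈ 10.667.

10.667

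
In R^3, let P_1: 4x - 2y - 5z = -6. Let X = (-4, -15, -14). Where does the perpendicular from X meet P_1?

(-12, -11, -4)

Foot = X − λn with λ = (n·X − d)/|n|² = (84 − (-6))/45 = 2.
Foot = (-4, -15, -14) − 2·(4, -2, -5) = (-12, -11, -4).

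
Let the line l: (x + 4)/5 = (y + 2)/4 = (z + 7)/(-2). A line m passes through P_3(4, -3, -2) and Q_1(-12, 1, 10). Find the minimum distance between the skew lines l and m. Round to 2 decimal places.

8.55

l has direction (5, 4, -2) through (-4, -2, -7).
A direction vector for m is Q_1 − P_3 = (-16, 4, 12).
Common perpendicular direction n = (5, 4, -2) × (-16, 4, 12) = (56, -28, 84).
With w = (4, -3, -2) − (-4, -2, -7) = (8, -1, 5), w · n = 896.
Distance = |w · n| / |n| = |896| / √10976 ≈ 8.55.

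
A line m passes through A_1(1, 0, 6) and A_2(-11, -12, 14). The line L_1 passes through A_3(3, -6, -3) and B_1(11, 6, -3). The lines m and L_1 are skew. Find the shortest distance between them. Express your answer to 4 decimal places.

A direction vector for m is A_2 − A_1 = (-12, -12, 8).
A direction vector for L_1 is B_1 − A_3 = (8, 12, 0).
Common perpendicular direction n = (-12, -12, 8) × (8, 12, 0) = (-96, 64, -48).
With w = (3, -6, -3) − (1, 0, 6) = (2, -6, -9), w · n = -144.
Distance = |w · n| / |n| = |-144| / √15616 ≈ 1.1523.

1.1523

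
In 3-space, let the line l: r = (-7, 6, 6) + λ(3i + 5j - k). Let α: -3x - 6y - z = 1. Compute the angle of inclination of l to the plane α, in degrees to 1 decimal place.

71.3

sin θ = |n·v| / (|n||v|) = |-38| / (√46 · √35) = 0.94705.
θ ≈ 71.3°.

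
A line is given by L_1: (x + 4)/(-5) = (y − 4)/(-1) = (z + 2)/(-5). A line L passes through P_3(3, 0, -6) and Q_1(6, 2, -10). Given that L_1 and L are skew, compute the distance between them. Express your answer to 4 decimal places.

L_1 has direction (-5, -1, -5) through (-4, 4, -2).
A direction vector for L is Q_1 − P_3 = (3, 2, -4).
Common perpendicular direction n = (-5, -1, -5) × (3, 2, -4) = (14, -35, -7).
With w = (3, 0, -6) − (-4, 4, -2) = (7, -4, -4), w · n = 266.
Distance = |w · n| / |n| = |266| / √1470 ≈ 6.9378.

6.9378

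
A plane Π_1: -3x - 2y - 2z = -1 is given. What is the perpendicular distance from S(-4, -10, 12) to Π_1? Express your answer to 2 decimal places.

2.18

n·S − d = (-3)·(-4) + (-2)·(-10) + (-2)·(12) − (-1) = 9; |n| = √17.
Distance = |9| / √17 = 9/√17 ≈ 2.18.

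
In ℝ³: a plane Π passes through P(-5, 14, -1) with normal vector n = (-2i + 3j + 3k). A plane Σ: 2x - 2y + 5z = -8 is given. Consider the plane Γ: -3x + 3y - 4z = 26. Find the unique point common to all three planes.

Π: n·r = n·P gives -2x + 3y + 3z = 49.
Solving the 3×3 linear system -2x + 3y + 3z = 49, 2x - 2y + 5z = -8, -3x + 3y - 4z = 26 (e.g. by elimination or Cramer's rule, determinant = -7) gives (-5, 9, 4).

(-5, 9, 4)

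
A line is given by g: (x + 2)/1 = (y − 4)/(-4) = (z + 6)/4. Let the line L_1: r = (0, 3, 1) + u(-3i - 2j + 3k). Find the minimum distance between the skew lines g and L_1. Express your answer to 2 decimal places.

g has direction (1, -4, 4) through (-2, 4, -6).
Common perpendicular direction n = (1, -4, 4) × (-3, -2, 3) = (-4, -15, -14).
With w = (0, 3, 1) − (-2, 4, -6) = (2, -1, 7), w · n = -91.
Distance = |w · n| / |n| = |-91| / √437 ≈ 4.35.

4.35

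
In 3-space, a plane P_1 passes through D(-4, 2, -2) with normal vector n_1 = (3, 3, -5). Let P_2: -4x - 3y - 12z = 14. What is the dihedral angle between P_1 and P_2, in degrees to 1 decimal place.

P_1: n_1·r = n_1·D gives 3x + 3y - 5z = 4.
cos θ = |n₁·n₂| / (|n₁||n₂|) = |39| / (√43 · √169).
θ = arccos(0.45750) ≈ 62.8°.

62.8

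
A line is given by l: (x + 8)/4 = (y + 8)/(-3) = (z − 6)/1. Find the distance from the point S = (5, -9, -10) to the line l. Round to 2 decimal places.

l has direction (4, -3, 1) through (-8, -8, 6).
Taking (-8, -8, 6) on l with direction v = (4, -3, 1): w = S − (-8, -8, 6) = (13, -1, -16), and w × v = (-49, -77, -35).
Distance = |w × v| / |v| = √9555 / √26 ≈ 19.17.

19.17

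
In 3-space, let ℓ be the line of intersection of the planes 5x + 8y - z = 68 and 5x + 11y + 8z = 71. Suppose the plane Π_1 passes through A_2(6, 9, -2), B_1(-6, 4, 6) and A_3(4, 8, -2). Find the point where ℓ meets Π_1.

Direction of ℓ: (5, 8, -1) × (5, 11, 8) = (75, -45, 15).
A point on ℓ: solving the two plane equations with x = 17 gives (17, -2, 1).
A_2B_1 = (-12, -5, 8), A_2A_3 = (-2, -1, 0); a normal to Π_1 is A_2B_1 × A_2A_3 = (8, -16, 2).
Using A_2: Π_1 has equation 8x - 16y + 2z = -100.
Substitute r = (17, -2, 1) + t(75, -45, 15) into the plane: 170 + 1350t = -100, so t = -1/5.
Intersection: (17, -2, 1) + (-1/5)·(75, -45, 15) = (2, 7, -2).

(2, 7, -2)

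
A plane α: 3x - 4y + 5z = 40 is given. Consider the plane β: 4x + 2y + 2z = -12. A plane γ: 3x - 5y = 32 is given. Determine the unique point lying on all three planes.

(-1, -7, 3)

Solving the 3×3 linear system 3x - 4y + 5z = 40, 4x + 2y + 2z = -12, 3x - 5y = 32 (e.g. by elimination or Cramer's rule, determinant = -124) gives (-1, -7, 3).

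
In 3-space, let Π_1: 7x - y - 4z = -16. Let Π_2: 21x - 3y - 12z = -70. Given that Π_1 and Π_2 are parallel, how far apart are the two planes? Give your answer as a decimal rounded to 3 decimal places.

Rescale Π_2 by 1/3: 7x - y - 4z = -70/3. Then distance = |-16 − (-70/3)| / √66 ≈ 0.903.

0.903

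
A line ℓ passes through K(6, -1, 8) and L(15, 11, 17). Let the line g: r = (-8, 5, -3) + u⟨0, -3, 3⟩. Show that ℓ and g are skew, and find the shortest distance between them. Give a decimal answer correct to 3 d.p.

10.140

A direction vector for ℓ is L − K = (9, 12, 9).
Common perpendicular direction n = (9, 12, 9) × (0, -3, 3) = (63, -27, -27).
With w = (-8, 5, -3) − (6, -1, 8) = (-14, 6, -11), w · n = -747.
Since n ≠ 0 the lines are not parallel, and w · n = -747 ≠ 0 so they do not intersect; hence they are skew.
Distance = |w · n| / |n| = |-747| / √5427 ≈ 10.140.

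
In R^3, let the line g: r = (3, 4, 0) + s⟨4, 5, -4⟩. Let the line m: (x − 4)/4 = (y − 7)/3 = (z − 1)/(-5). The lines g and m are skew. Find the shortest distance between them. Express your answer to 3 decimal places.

0.570

m has direction (4, 3, -5) through (4, 7, 1).
Common perpendicular direction n = (4, 5, -4) × (4, 3, -5) = (-13, 4, -8).
With w = (4, 7, 1) − (3, 4, 0) = (1, 3, 1), w · n = -9.
Distance = |w · n| / |n| = |-9| / √249 ≈ 0.570.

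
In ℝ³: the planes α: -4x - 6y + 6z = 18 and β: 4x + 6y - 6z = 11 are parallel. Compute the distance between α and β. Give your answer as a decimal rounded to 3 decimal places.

Rescale β by 1/(-1): -4x - 6y + 6z = -11. Then distance = |18 − (-11)| / √88 ≈ 3.091.

3.091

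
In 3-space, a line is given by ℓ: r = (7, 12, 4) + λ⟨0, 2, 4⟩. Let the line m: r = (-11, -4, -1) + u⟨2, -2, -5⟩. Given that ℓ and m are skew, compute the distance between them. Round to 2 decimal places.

7.86

Common perpendicular direction n = (0, 2, 4) × (2, -2, -5) = (-2, 8, -4).
With w = (-11, -4, -1) − (7, 12, 4) = (-18, -16, -5), w · n = -72.
Distance = |w · n| / |n| = |-72| / √84 ≈ 7.86.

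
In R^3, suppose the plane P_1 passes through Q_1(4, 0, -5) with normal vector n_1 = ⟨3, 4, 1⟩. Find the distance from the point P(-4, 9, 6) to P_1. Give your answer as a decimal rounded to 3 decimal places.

P_1: n_1·r = n_1·Q_1 gives 3x + 4y + z = 7.
n·P − d = (3)·(-4) + (4)·(9) + (1)·(6) − 7 = 23; |n| = √26.
Distance = |23| / √26 = 23/√26 ≈ 4.511.

4.511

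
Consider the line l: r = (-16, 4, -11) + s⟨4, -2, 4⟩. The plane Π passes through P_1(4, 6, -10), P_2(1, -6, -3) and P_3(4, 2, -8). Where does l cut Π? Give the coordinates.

(-8, 0, -3)

P_1P_2 = (-3, -12, 7), P_1P_3 = (0, -4, 2); a normal to Π is P_1P_2 × P_1P_3 = (4, 6, 12).
Using P_1: Π has equation 4x + 6y + 12z = -68.
Substitute r = (-16, 4, -11) + t(4, -2, 4) into the plane: -172 + 52t = -68, so t = 2.
Intersection: (-16, 4, -11) + 2·(4, -2, 4) = (-8, 0, -3).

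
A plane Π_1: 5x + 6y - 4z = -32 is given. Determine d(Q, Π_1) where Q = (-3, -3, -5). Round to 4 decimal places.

2.1653

n·Q − d = (5)·(-3) + (6)·(-3) + (-4)·(-5) − (-32) = 19; |n| = √77.
Distance = |19| / √77 = 19/√77 ≈ 2.1653.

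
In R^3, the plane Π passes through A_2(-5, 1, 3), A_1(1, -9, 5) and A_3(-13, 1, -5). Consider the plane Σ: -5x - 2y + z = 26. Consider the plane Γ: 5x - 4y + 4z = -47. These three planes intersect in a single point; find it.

A_2A_1 = (6, -10, 2), A_2A_3 = (-8, 0, -8); a normal to Π is A_2A_1 × A_2A_3 = (80, 32, -80).
Using A_2: Π has equation 80x + 32y - 80z = -608.
Solving the 3×3 linear system 80x + 32y - 80z = -608, -5x - 2y + z = 26, 5x - 4y + 4z = -47 (e.g. by elimination or Cramer's rule, determinant = -1920) gives (-7, 6, 3).

(-7, 6, 3)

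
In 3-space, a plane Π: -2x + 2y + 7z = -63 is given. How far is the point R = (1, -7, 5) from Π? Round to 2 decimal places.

10.86

n·R − d = (-2)·(1) + (2)·(-7) + (7)·(5) − (-63) = 82; |n| = √57.
Distance = |82| / √57 = 82/√57 ≈ 10.86.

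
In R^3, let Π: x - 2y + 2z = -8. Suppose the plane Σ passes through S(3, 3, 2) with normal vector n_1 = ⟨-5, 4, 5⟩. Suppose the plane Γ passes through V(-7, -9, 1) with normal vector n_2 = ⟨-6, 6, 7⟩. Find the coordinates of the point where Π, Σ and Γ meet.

(-12, -7, -5)

Σ: n_1·r = n_1·S gives -5x + 4y + 5z = 7.
Γ: n_2·r = n_2·V gives -6x + 6y + 7z = -5.
Solving the 3×3 linear system x - 2y + 2z = -8, -5x + 4y + 5z = 7, -6x + 6y + 7z = -5 (e.g. by elimination or Cramer's rule, determinant = -24) gives (-12, -7, -5).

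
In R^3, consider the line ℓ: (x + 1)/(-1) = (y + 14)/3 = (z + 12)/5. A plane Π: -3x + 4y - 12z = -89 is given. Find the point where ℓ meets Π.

(-5, -2, 8)

ℓ has direction (-1, 3, 5) through (-1, -14, -12).
Substitute r = (-1, -14, -12) + t(-1, 3, 5) into the plane: 91 + (-45)t = -89, so t = 4.
Intersection: (-1, -14, -12) + 4·(-1, 3, 5) = (-5, -2, 8).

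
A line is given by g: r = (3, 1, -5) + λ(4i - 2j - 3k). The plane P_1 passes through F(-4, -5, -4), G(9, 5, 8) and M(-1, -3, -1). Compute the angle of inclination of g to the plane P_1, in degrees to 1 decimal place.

FG = (13, 10, 12), FM = (3, 2, 3); a normal to P_1 is FG × FM = (6, -3, -4).
Using F: P_1 has equation 6x - 3y - 4z = 7.
sin θ = |n·v| / (|n||v|) = |42| / (√61 · √29) = 0.99859.
θ ≈ 87.0°.

87.0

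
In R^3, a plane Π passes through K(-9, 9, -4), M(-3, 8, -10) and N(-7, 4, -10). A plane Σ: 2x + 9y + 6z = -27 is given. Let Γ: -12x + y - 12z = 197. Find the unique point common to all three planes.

(-6, 5, -10)

KM = (6, -1, -6), KN = (2, -5, -6); a normal to Π is KM × KN = (-24, 24, -28).
Using K: Π has equation -24x + 24y - 28z = 544.
Solving the 3×3 linear system -24x + 24y - 28z = 544, 2x + 9y + 6z = -27, -12x + y - 12z = 197 (e.g. by elimination or Cramer's rule, determinant = -1496) gives (-6, 5, -10).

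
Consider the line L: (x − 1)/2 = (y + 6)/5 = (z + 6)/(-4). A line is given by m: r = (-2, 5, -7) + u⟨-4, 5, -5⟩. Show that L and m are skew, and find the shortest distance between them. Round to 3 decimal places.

L has direction (2, 5, -4) through (1, -6, -6).
Common perpendicular direction n = (2, 5, -4) × (-4, 5, -5) = (-5, 26, 30).
With w = (-2, 5, -7) − (1, -6, -6) = (-3, 11, -1), w · n = 271.
Since n ≠ 0 the lines are not parallel, and w · n = 271 ≠ 0 so they do not intersect; hence they are skew.
Distance = |w · n| / |n| = |271| / √1601 ≈ 6.773.

6.773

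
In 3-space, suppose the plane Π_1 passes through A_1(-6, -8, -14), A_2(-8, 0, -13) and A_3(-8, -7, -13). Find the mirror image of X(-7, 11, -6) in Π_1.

A_1A_2 = (-2, 8, 1), A_1A_3 = (-2, 1, 1); a normal to Π_1 is A_1A_2 × A_1A_3 = (7, 0, 14).
Using A_1: Π_1 has equation 7x + 14z = -238.
λ = (n·X − d)/|n|² = (-133 − (-238))/245 = 3/7.
Reflection = X − 2λn = (-7, 11, -6) − (6/7)·(7, 0, 14) = (-13, 11, -18).

(-13, 11, -18)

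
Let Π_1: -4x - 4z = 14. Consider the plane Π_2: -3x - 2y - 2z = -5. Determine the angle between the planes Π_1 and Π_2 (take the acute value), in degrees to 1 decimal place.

31.0

cos θ = |n₁·n₂| / (|n₁||n₂|) = |20| / (√32 · √17).
θ = arccos(0.85749) ≈ 31.0°.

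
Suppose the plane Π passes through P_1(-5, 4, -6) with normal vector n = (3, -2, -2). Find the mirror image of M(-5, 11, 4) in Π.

(7, 3, -4)

Π: n·r = n·P_1 gives 3x - 2y - 2z = -11.
λ = (n·M − d)/|n|² = (-45 − (-11))/17 = -2.
Reflection = M − 2λn = (-5, 11, 4) − (-4)·(3, -2, -2) = (7, 3, -4).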